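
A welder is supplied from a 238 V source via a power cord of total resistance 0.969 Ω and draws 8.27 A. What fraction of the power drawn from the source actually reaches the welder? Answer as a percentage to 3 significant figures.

96.6 %

The power cord carries the full 8.27 A.
P_line = I² R_line = (8.270)² × 0.969 = 66.27 W
P_source = V I = 238 × 8.270 = 1968 W; P_load = 1902 W
η = P_load / P_source = 1902 / 1968 = 0.9663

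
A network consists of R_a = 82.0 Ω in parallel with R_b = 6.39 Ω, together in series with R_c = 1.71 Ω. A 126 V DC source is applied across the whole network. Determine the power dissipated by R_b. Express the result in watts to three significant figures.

1500 W

Reduce the parallel combination to a single R_p; the circuit then becomes R_p in series with the remaining resistor.
R_p = (82.0×6.39)/(82.0+6.39) = 5.928 Ω
R_total = R_p + 1.71 = 5.928 + 1.71 = 7.638 Ω
I = V / R_total = 126 / 7.638 = 16.50 A
Voltage across the parallel pair: V_p = I × R_p = 16.50 × 5.928 = 97.79 V
R_b has V_p across it, so P = V_p²/R_b.
P_R_b = (97.79)² / 6.39 = 1497 W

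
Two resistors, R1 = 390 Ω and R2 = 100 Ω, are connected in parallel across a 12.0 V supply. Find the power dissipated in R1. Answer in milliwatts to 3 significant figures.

369 mW

The supply voltage appears across each parallel branch — just use P = V²/R1.
P_R1 = V² / R1 = (12.0)² / 390 Ω = 0.3692 W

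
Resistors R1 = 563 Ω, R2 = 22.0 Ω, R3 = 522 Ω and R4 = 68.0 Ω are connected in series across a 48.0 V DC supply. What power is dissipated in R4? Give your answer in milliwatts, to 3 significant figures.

113 mW

In a series string the same current flows through every resistor — find that current, then P = I²R for the one we want.
R_total = 563 + 22.0 + 522 + 68.0 = 1175 Ω
I = V / R_total = 48.0 / 1175 = 0.04085 A
P_R4 = I² × R4 = (0.04085)² × 68.0 = 0.1135 W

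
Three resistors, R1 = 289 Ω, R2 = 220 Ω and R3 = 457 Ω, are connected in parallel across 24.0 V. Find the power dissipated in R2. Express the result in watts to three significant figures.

The supply voltage appears across each parallel branch — just use P = V²/R2.
P_R2 = V² / R2 = (24.0)² / 220 Ω = 2.618 W

2.62 W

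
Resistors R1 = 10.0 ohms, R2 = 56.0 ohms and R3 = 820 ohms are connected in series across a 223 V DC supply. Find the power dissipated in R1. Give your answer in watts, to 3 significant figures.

The current is common to all series resistors; compute it, then apply P = I²R for the target.
R_total = 10.0 + 56.0 + 820 = 886.0 Ω
I = V / R_total = 223 / 886.0 = 0.2517 A
P_R1 = I² × R1 = (0.2517)² × 10.0 = 0.6335 W

0.633 W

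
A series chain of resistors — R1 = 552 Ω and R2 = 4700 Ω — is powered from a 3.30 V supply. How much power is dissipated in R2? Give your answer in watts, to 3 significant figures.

Since the resistors are in series they all carry the loop current I = V/R_total; the power in any one is I²R.
R_total = 552 + 4700 = 5252 Ω
I = V / R_total = 3.30 / 5252 = 0.0006283 A
P_R2 = I² × R2 = (0.0006283)² × 4700 = 0.001856 W

0.00186 W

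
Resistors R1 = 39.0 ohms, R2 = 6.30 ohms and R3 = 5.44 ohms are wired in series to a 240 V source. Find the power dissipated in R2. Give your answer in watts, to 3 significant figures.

141 W

Every series element carries the same I. Get I from the total resistance, then P = I² × R2.
R_total = 39.0 + 6.30 + 5.44 = 50.74 Ω
I = V / R_total = 240 / 50.74 = 4.730 A
P_R2 = I² × R2 = (4.730)² × 6.30 = 140.9 W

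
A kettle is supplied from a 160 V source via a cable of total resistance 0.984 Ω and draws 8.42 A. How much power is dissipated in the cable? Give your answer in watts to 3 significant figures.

69.8 W

Only the current and the line resistance are needed for the I²R loss.
The cable carries the full 8.42 A.
P_line = I² R_line = (8.420)² × 0.984 = 69.76 W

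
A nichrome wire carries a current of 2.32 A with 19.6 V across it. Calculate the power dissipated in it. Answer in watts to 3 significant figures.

Both the voltage across and the current through the element are known, so P = V I applies directly.
P = 19.6 V × 2.320 A = 45.47 W

45.5 W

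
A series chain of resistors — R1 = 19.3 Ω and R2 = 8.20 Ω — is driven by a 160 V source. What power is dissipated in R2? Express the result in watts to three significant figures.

278 W

Since the resistors are in series they all carry the loop current I = V/R_total; the power in any one is I²R.
R_total = 19.3 + 8.20 = 27.50 Ω
I = V / R_total = 160 / 27.50 = 5.818 A
P_R2 = I² × R2 = (5.818)² × 8.20 = 277.6 W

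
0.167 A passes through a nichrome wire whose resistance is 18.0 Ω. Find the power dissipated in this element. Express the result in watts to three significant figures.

0.502 W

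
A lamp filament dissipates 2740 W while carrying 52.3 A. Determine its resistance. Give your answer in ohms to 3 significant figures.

1.00 Ω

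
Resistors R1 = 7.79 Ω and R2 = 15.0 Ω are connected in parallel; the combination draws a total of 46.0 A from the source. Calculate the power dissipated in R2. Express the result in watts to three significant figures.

The branches share the same voltage, but only the total current is given — find V from the equivalent resistance first.
1/R_eq = 1/7.79 + 1/15.0 ⇒ R_eq = 5.127 Ω
V = I_total × R_eq = 46.00 × 5.127 = 235.9 V
P_R2 = V² / R2 = (235.9)² / 15.0 = 3708 W

3710 W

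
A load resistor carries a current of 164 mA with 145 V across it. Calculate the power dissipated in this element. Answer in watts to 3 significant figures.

23.8 W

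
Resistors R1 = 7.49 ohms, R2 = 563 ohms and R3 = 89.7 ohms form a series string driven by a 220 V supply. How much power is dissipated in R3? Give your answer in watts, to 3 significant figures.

Since the resistors are in series they all carry the loop current I = V/R_total; the power in any one is I²R.
R_total = 7.49 + 563 + 89.7 = 660.2 Ω
I = V / R_total = 220 / 660.2 = 0.3332 A
P_R3 = I² × R3 = (0.3332)² × 89.7 = 9.961 W

9.96 W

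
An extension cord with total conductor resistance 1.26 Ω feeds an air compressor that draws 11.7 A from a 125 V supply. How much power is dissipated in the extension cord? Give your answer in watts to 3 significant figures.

Only the current and the line resistance are needed for the I²R loss.
The extension cord carries the full 11.7 A.
P_line = I² R_line = (11.70)² × 1.26 = 172.5 W

172 W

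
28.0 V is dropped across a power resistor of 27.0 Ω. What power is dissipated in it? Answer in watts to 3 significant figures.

We know the drop across the element and its resistance — P = V²/R, one step.
P = (28.0 V)² / 27.0 Ω = 29.04 W

29.0 W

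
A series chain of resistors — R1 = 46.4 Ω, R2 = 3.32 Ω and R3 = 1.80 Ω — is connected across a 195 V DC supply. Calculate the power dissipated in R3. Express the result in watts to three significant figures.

25.8 W

Every series element carries the same I. Get I from the total resistance, then P = I² × R3.
R_total = 46.4 + 3.32 + 1.80 = 51.52 Ω
I = V / R_total = 195 / 51.52 = 3.785 A
P_R3 = I² × R3 = (3.785)² × 1.80 = 25.79 W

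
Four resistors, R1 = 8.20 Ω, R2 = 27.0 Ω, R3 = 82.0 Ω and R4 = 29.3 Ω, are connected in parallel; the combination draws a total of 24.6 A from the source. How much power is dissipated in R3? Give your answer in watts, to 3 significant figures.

We need the common branch voltage; get it from I_total × R_eq, then P = V²/R for the branch.
1/R_eq = 1/8.20 + 1/27.0 + 1/82.0 + 1/29.3 ⇒ R_eq = 4.871 Ω
V = I_total × R_eq = 24.60 × 4.871 = 119.8 V
P_R3 = V² / R3 = (119.8)² / 82.0 = 175.1 W

175 W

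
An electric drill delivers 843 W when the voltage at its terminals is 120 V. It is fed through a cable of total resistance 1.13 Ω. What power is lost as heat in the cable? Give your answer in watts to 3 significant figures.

The cable and load are in series, so the same current flows in both; the loss is I²R_line.
I = P / V = 843 / 120 = 7.025 A through the cable.
P_line = I² R_line = (7.025)² × 1.13 = 55.77 W

55.8 W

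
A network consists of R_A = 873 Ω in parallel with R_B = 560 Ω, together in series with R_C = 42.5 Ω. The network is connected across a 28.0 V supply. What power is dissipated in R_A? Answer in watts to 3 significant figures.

0.710 W

First find R_p for the parallel pair, then treat R_p + R_C as a series loop.
R_p = (873×560)/(873+560) = 341.2 Ω
R_total = R_p + 42.5 = 341.2 + 42.5 = 383.7 Ω
I = V / R_total = 28.0 / 383.7 = 0.07298 A
Voltage across the parallel pair: V_p = I × R_p = 0.07298 × 341.2 = 24.90 V
R_A has V_p across it, so P = V_p²/R_A.
P_R_A = (24.90)² / 873 = 0.7101 W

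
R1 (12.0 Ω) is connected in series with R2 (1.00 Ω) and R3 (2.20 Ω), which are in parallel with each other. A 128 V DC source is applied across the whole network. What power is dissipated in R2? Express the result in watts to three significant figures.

48.1 W

First combine the parallel branches into one equivalent R_p, then R1 + R_p is a series pair.
R_p = (1.00×2.20)/(1.00+2.20) = 0.6875 Ω
R_total = 12.0 + 0.6875 = 12.69 Ω
I = V / R_total = 128 / 12.69 = 10.09 A
Voltage across the parallel pair: V_p = I × R_p = 10.09 × 0.6875 = 6.936 V
R2 is across V_p, so use P = V²/R for that branch.
P_R2 = (6.936)² / 1.00 = 48.11 W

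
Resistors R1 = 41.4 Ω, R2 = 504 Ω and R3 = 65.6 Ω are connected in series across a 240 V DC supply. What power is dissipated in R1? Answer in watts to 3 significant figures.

6.39 W

Every series element carries the same I. Get I from the total resistance, then P = I² × R1.
R_total = 41.4 + 504 + 65.6 = 611.0 Ω
I = V / R_total = 240 / 611.0 = 0.3928 A
P_R1 = I² × R1 = (0.3928)² × 41.4 = 6.388 W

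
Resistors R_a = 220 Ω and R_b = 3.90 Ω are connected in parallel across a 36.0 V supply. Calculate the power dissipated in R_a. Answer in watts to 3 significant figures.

5.89 W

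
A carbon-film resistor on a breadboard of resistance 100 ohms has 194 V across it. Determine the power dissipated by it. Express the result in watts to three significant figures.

376 W

V and R are stated; P = V²/R avoids computing the current.
P = (194 V)² / 100 Ω = 376.4 W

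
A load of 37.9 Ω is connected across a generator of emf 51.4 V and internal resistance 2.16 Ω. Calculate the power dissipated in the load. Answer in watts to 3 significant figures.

62.4 W

With r and R in series, I = ε/(r+R); the load dissipates I²R.
I = ε / (r + R) = 51.4 / (2.16 + 37.9) = 1.283 A
P_load = I² R = (1.283)² × 37.9 = 62.39 W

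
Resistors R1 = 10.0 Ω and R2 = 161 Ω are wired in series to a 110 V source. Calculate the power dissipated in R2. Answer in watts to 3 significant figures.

66.6 W

Every series element carries the same I. Get I from the total resistance, then P = I² × R2.
R_total = 10.0 + 161 = 171.0 Ω
I = V / R_total = 110 / 171.0 = 0.6433 A
P_R2 = I² × R2 = (0.6433)² × 161 = 66.62 W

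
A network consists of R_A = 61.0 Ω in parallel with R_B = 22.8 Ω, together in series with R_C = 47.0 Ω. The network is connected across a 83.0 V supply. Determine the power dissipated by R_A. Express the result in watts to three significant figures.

7.69 W

Combine R_A and R_B into their parallel equivalent first, reducing the network to two series resistors.
R_p = (61.0×22.8)/(61.0+22.8) = 16.60 Ω
R_total = R_p + 47.0 = 16.60 + 47.0 = 63.60 Ω
I = V / R_total = 83.0 / 63.60 = 1.305 A
Voltage across the parallel pair: V_p = I × R_p = 1.305 × 16.60 = 21.66 V
R_A sits across V_p; its power is V_p²/R.
P_R_A = (21.66)² / 61.0 = 7.691 W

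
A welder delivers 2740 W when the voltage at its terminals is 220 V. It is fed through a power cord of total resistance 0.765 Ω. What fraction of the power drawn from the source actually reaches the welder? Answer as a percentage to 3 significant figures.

95.8 %

I = P / V = 2740 / 220 = 12.45 A through the power cord.
P_line = I² R_line = (12.45)² × 0.765 = 118.7 W
P_source = P_load + P_line = 2740 + 118.7 = 2859 W
η = P_load / P_source = 2740 / 2859 = 0.9585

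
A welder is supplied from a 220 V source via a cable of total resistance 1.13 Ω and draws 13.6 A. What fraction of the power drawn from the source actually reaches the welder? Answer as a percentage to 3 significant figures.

The cable carries the full 13.6 A.
P_line = I² R_line = (13.60)² × 1.13 = 209.0 W
P_source = V I = 220 × 13.60 = 2992 W; P_load = 2783 W
η = P_load / P_source = 2783 / 2992 = 0.9301

93.0 %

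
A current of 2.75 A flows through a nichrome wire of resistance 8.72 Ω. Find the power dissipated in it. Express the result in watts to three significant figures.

65.9 W

Knowing I and R, the power is just I²R — no need to find V first.
P = (2.750 A)² × 8.72 Ω = 65.95 W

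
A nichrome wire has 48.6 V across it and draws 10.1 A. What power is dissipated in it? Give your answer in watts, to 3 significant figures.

491 W

With V and I both given, power follows immediately from P = V I.
P = 48.6 V × 10.10 A = 490.9 W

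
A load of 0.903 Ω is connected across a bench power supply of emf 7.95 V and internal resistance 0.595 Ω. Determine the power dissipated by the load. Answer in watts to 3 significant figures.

Find the circuit current first, then P = I²R for the load (series elements share I).
I = ε / (r + R) = 7.95 / (0.595 + 0.903) = 5.307 A
P_load = I² R = (5.307)² × 0.903 = 25.43 W

25.4 W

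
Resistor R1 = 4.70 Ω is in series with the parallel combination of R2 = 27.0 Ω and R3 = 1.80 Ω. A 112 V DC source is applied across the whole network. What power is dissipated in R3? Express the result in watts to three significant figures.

Replace R2 and R3 with their parallel equivalent so the circuit becomes R1 in series with R_p.
R_p = (27.0×1.80)/(27.0+1.80) = 1.688 Ω
R_total = 4.70 + 1.688 = 6.388 Ω
I = V / R_total = 112 / 6.388 = 17.53 A
Voltage across the parallel pair: V_p = I × R_p = 17.53 × 1.688 = 29.59 V
With V_p across R3, its power is V_p²/R3.
P_R3 = (29.59)² / 1.80 = 486.4 W

486 W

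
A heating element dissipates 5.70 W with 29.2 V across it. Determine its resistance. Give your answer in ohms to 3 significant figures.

150 Ω

Rearranging the power relation for the two known quantities gives R = V² / P.
R = (29.2)² / 5.70 = 149.6 Ω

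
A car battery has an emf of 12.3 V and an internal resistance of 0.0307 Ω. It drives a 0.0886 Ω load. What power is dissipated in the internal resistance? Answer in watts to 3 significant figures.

r is in series with the load, so it carries the full circuit current — the loss in it is I²r.
I = ε / (r + R) = 12.3 / (0.0307 + 0.0886) = 103.1 A
P_int = I² r = (103.1)² × 0.0307 = 326.3 W

326 W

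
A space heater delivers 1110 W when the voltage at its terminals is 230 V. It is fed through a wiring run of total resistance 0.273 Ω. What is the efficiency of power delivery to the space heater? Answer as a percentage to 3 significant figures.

99.4 %

I = P / V = 1110 / 230 = 4.826 A through the wiring run.
P_line = I² R_line = (4.826)² × 0.273 = 6.358 W
P_source = P_load + P_line = 1110 + 6.358 = 1116 W
η = P_load / P_source = 1110 / 1116 = 0.9943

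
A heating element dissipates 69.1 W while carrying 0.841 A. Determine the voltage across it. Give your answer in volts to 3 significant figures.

82.2 V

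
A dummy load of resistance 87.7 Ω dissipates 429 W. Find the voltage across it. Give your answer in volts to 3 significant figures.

194 V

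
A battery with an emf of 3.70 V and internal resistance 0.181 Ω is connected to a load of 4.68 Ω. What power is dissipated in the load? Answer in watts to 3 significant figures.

2.71 W

Find the circuit current first, then P = I²R for the load (series elements share I).
I = ε / (r + R) = 3.70 / (0.181 + 4.68) = 0.7612 A
P_load = I² R = (0.7612)² × 4.68 = 2.711 W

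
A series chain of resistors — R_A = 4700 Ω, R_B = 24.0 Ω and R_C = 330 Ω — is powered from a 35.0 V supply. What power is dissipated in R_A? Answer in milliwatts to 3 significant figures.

225 mW

In a series string the same current flows through every resistor — find that current, then P = I²R for the one we want.
R_total = 4700 + 24.0 + 330 = 5054 Ω
I = V / R_total = 35.0 / 5054 = 0.006925 A
P_R_A = I² × R_A = (0.006925)² × 4700 = 0.2254 W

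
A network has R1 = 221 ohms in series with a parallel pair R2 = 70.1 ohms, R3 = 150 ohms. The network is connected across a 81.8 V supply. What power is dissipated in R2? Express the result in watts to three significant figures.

3.02 W

Replace R2 and R3 with their parallel equivalent so the circuit becomes R1 in series with R_p.
R_p = (70.1×150)/(70.1+150) = 47.77 Ω
R_total = 221 + 47.77 = 268.8 Ω
I = V / R_total = 81.8 / 268.8 = 0.3043 A
Voltage across the parallel pair: V_p = I × R_p = 0.3043 × 47.77 = 14.54 V
R2 sees V_p directly, so P = V_p² / R2.
P_R2 = (14.54)² / 70.1 = 3.016 W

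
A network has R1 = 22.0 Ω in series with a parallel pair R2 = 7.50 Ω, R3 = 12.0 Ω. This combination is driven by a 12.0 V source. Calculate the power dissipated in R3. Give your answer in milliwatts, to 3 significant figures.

Collapse R2‖R3 to a single equivalent, reducing the network to two series elements.
R_p = (7.50×12.0)/(7.50+12.0) = 4.615 Ω
R_total = 22.0 + 4.615 = 26.62 Ω
I = V / R_total = 12.0 / 26.62 = 0.4509 A
Voltage across the parallel pair: V_p = I × R_p = 0.4509 × 4.615 = 2.081 V
With V_p across R3, its power is V_p²/R3.
P_R3 = (2.081)² / 12.0 = 0.3609 W

361 mW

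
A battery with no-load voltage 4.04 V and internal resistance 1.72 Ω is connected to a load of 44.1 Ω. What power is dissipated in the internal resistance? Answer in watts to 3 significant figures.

0.0134 W

Internal loss is I²r, with I set by the total series resistance r+R.
I = ε / (r + R) = 4.04 / (1.72 + 44.1) = 0.08817 A
P_int = I² r = (0.08817)² × 1.72 = 0.01337 W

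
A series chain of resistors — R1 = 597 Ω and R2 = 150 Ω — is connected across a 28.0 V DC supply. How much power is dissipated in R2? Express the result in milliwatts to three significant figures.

211 mW

Every series element carries the same I. Get I from the total resistance, then P = I² × R2.
R_total = 597 + 150 = 747.0 Ω
I = V / R_total = 28.0 / 747.0 = 0.03748 A
P_R2 = I² × R2 = (0.03748)² × 150 = 0.2107 W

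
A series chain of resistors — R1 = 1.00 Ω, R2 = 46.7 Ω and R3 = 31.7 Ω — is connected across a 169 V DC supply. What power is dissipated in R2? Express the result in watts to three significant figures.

The current is common to all series resistors; compute it, then apply P = I²R for the target.
R_total = 1.00 + 46.7 + 31.7 = 79.40 Ω
I = V / R_total = 169 / 79.40 = 2.128 A
P_R2 = I² × R2 = (2.128)² × 46.7 = 211.6 W

212 W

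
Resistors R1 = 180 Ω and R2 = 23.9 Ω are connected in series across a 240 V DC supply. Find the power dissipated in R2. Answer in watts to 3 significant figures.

Every series element carries the same I. Get I from the total resistance, then P = I² × R2.
R_total = 180 + 23.9 = 203.9 Ω
I = V / R_total = 240 / 203.9 = 1.177 A
P_R2 = I² × R2 = (1.177)² × 23.9 = 33.11 W

33.1 W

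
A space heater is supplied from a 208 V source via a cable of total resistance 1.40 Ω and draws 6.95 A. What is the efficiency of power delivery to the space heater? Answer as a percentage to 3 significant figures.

The cable carries the full 6.95 A.
P_line = I² R_line = (6.950)² × 1.40 = 67.62 W
P_source = V I = 208 × 6.950 = 1446 W; P_load = 1378 W
η = P_load / P_source = 1378 / 1446 = 0.9532

95.3 %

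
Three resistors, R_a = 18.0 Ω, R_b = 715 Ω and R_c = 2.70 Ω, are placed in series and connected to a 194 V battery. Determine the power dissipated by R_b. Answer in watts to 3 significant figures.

49.7 W

Every series element carries the same I. Get I from the total resistance, then P = I² × R_b.
R_total = 18.0 + 715 + 2.70 = 735.7 Ω
I = V / R_total = 194 / 735.7 = 0.2637 A
P_R_b = I² × R_b = (0.2637)² × 715 = 49.72 W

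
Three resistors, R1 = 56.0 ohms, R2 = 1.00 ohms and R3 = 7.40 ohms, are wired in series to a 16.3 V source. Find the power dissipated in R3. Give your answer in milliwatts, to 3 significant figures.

474 mW

Every series element carries the same I. Get I from the total resistance, then P = I² × R3.
R_total = 56.0 + 1.00 + 7.40 = 64.40 Ω
I = V / R_total = 16.3 / 64.40 = 0.2531 A
P_R3 = I² × R3 = (0.2531)² × 7.40 = 0.4741 W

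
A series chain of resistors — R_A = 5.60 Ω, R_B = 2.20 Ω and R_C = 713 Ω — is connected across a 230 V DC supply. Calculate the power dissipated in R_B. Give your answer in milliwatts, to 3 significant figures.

The current is common to all series resistors; compute it, then apply P = I²R for the target.
R_total = 5.60 + 2.20 + 713 = 720.8 Ω
I = V / R_total = 230 / 720.8 = 0.3191 A
P_R_B = I² × R_B = (0.3191)² × 2.20 = 0.2240 W

224 mW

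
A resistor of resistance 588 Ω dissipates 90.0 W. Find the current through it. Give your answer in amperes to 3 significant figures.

0.391 A

From P = V I = I²R = V²/R, with the two given quantities we get I = √(P / R).
I = √(90.0 / 588) = 0.3912 A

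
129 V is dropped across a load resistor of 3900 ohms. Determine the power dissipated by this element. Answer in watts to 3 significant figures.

4.27 W

We know the drop across the element and its resistance — P = V²/R, one step.
P = (129 V)² / 3900 Ω = 4.267 W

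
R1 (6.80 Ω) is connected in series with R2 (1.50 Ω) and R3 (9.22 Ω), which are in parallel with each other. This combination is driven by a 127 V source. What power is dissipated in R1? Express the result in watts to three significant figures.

1680 W

First combine the parallel branches into one equivalent R_p, then R1 + R_p is a series pair.
R_p = (1.50×9.22)/(1.50+9.22) = 1.290 Ω
R_total = 6.80 + 1.290 = 8.090 Ω
I = V / R_total = 127 / 8.090 = 15.70 A
R1 is in the main series path, so its power is I²R1.
P_R1 = (15.70)² × 6.80 = 1676 W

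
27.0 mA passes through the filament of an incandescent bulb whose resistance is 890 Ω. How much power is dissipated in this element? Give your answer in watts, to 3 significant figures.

0.649 W

With I and R stated, P = I²R applies in one step.
P = (0.02700 A)² × 890 Ω = 0.6488 W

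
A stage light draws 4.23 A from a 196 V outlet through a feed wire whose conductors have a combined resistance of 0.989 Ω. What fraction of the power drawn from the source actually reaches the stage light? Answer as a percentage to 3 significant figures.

The feed wire carries the full 4.23 A.
P_line = I² R_line = (4.230)² × 0.989 = 17.70 W
P_source = V I = 196 × 4.230 = 829.1 W; P_load = 811.4 W
η = P_load / P_source = 811.4 / 829.1 = 0.9787

97.9 %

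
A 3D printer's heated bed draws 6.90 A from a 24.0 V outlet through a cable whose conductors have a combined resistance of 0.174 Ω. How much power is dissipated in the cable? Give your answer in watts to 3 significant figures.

8.28 W

Line loss is just I²R for the cable — we know both I and R_line directly.
The cable carries the full 6.90 A.
P_line = I² R_line = (6.900)² × 0.174 = 8.284 W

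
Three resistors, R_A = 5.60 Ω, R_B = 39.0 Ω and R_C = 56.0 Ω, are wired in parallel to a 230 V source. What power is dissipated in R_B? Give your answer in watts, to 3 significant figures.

1360 W

The supply voltage appears across each parallel branch — just use P = V²/R_B.
P_R_B = V² / R_B = (230)² / 39.0 Ω = 1356 W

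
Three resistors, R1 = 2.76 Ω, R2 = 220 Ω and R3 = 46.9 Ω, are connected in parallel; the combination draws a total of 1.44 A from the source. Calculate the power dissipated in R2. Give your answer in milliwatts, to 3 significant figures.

62.5 mW

The branches share the same voltage, but only the total current is given — find V from the equivalent resistance first.
1/R_eq = 1/2.76 + 1/220 + 1/46.9 ⇒ R_eq = 2.576 Ω
V = I_total × R_eq = 1.440 × 2.576 = 3.710 V
P_R2 = V² / R2 = (3.710)² / 220 = 0.06255 W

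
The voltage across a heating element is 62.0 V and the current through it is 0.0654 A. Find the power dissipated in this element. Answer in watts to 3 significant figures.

With V and I both given, power follows immediately from P = V I.
P = 62.0 V × 0.06540 A = 4.055 W

4.05 W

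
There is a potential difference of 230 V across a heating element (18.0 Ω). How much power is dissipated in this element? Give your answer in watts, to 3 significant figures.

2940 W

We know the drop across the element and its resistance — P = V²/R, one step.
P = (230 V)² / 18.0 Ω = 2939 W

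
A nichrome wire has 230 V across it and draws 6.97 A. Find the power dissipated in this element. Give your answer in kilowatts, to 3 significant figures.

1.60 kW

V and I are known directly — P = V I, no intermediate step needed.
P = 230 V × 6.970 A = 1603 W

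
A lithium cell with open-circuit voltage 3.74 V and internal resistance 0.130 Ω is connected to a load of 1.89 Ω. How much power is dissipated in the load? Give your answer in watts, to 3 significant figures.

Find the circuit current first, then P = I²R for the load (series elements share I).
I = ε / (r + R) = 3.74 / (0.130 + 1.89) = 1.851 A
P_load = I² R = (1.851)² × 1.89 = 6.479 W

6.48 W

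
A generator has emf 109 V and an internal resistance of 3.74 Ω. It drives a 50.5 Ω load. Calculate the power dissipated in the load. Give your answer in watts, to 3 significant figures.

The internal resistance and the load are in series, so the same I flows through both; get I from ε/(r+R), then I²R for the load.
I = ε / (r + R) = 109 / (3.74 + 50.5) = 2.010 A
P_load = I² R = (2.010)² × 50.5 = 203.9 W

204 W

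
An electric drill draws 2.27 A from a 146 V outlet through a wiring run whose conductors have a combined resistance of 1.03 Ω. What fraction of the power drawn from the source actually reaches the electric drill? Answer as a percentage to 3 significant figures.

98.4 %

The wiring run carries the full 2.27 A.
P_line = I² R_line = (2.270)² × 1.03 = 5.307 W
P_source = V I = 146 × 2.270 = 331.4 W; P_load = 326.1 W
η = P_load / P_source = 326.1 / 331.4 = 0.9840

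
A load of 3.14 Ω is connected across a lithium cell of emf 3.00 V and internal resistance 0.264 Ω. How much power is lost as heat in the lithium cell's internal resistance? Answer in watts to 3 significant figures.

0.205 W

r is in series with the load, so it carries the full circuit current — the loss in it is I²r.
I = ε / (r + R) = 3.00 / (0.264 + 3.14) = 0.8813 A
P_int = I² r = (0.8813)² × 0.264 = 0.2051 W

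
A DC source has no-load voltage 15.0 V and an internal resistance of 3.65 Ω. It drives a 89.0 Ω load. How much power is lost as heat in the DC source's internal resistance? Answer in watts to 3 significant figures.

0.0957 W

r is in series with the load, so it carries the full circuit current — the loss in it is I²r.
I = ε / (r + R) = 15.0 / (3.65 + 89.0) = 0.1619 A
P_int = I² r = (0.1619)² × 3.65 = 0.09567 W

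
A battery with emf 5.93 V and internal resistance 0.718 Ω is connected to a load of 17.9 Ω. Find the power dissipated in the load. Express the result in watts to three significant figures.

Find the circuit current first, then P = I²R for the load (series elements share I).
I = ε / (r + R) = 5.93 / (0.718 + 17.9) = 0.3185 A
P_load = I² R = (0.3185)² × 17.9 = 1.816 W

1.82 W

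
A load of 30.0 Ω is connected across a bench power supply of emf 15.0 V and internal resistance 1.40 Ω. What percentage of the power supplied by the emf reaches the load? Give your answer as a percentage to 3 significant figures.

95.5 %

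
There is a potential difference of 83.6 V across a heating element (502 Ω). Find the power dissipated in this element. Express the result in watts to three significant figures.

Voltage and resistance are given, so P = V²/R is the one-step route.
P = (83.6 V)² / 502 Ω = 13.92 W

13.9 W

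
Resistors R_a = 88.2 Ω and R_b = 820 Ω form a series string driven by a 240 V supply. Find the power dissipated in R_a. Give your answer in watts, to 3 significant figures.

6.16 W

In a series string the same current flows through every resistor — find that current, then P = I²R for the one we want.
R_total = 88.2 + 820 = 908.2 Ω
I = V / R_total = 240 / 908.2 = 0.2643 A
P_R_a = I² × R_a = (0.2643)² × 88.2 = 6.159 W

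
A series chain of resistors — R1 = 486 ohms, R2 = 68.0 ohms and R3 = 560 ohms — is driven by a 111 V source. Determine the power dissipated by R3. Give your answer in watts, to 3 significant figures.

5.56 W

Series elements share the same current, so find I first, then use P = I²R.
R_total = 486 + 68.0 + 560 = 1114 Ω
I = V / R_total = 111 / 1114 = 0.09964 A
P_R3 = I² × R3 = (0.09964)² × 560 = 5.560 W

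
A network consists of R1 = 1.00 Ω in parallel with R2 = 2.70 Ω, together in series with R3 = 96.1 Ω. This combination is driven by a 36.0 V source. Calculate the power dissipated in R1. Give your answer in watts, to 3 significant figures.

Collapse the R1‖R2 pair into one equivalent R_p; then R_p and R3 form a series string.
R_p = (1.00×2.70)/(1.00+2.70) = 0.7297 Ω
R_total = R_p + 96.1 = 0.7297 + 96.1 = 96.83 Ω
I = V / R_total = 36.0 / 96.83 = 0.3718 A
Voltage across the parallel pair: V_p = I × R_p = 0.3718 × 0.7297 = 0.2713 V
R1 has V_p across it, so P = V_p²/R1.
P_R1 = (0.2713)² / 1.00 = 0.07361 W

0.0736 W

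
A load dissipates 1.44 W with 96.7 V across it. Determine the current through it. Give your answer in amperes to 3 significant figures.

0.0149 A

The two known quantities fix the third via I = P / V.
I = 1.44 / 96.7 = 0.01489 A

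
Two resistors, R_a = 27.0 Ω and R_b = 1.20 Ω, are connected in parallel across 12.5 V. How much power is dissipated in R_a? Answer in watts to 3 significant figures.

5.79 W

Each parallel branch sees the full supply voltage, so P = V²/R applies directly to the target branch.
P_R_a = V² / R_a = (12.5)² / 27.0 Ω = 5.787 W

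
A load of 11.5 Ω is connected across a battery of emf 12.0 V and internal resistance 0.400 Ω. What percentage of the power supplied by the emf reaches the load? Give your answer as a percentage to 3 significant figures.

96.6 %

Efficiency is P_load / P_total. With a series r and R sharing the same I, P = I²R for each, so η = R/(R+r).
η = R / (R + r) = 11.5 / (11.5 + 0.400) = 0.9664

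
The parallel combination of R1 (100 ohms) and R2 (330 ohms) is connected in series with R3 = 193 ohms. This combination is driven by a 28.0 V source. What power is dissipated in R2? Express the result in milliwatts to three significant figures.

192 mW

First find R_p for the parallel pair, then treat R_p + R3 as a series loop.
R_p = (100×330)/(100+330) = 76.74 Ω
R_total = R_p + 193 = 76.74 + 193 = 269.7 Ω
I = V / R_total = 28.0 / 269.7 = 0.1038 A
Voltage across the parallel pair: V_p = I × R_p = 0.1038 × 76.74 = 7.966 V
Use P = V²/R for R2 with V = V_p.
P_R2 = (7.966)² / 330 = 0.1923 W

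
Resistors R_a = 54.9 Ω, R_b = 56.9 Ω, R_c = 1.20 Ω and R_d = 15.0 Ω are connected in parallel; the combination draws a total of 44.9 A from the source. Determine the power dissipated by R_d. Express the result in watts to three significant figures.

153 W

Parallel branches share V, not I — compute V via R_eq, then use V²/R for the target branch.
1/R_eq = 1/54.9 + 1/56.9 + 1/1.20 + 1/15.0 ⇒ R_eq = 1.069 Ω
V = I_total × R_eq = 44.90 × 1.069 = 47.98 V
P_R_d = V² / R_d = (47.98)² / 15.0 = 153.5 W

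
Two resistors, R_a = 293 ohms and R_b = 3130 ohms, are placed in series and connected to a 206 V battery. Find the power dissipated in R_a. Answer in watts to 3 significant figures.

1.06 W

In a series string the same current flows through every resistor — find that current, then P = I²R for the one we want.
R_total = 293 + 3130 = 3423 Ω
I = V / R_total = 206 / 3423 = 0.06018 A
P_R_a = I² × R_a = (0.06018)² × 293 = 1.061 W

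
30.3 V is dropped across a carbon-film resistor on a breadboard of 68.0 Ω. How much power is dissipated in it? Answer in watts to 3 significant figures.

13.5 W

We know the drop across the element and its resistance — P = V²/R, one step.
P = (30.3 V)² / 68.0 Ω = 13.50 W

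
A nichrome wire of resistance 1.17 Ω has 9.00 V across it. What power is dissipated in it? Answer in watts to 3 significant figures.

69.2 W

V and R are stated; P = V²/R avoids computing the current.
P = (9.00 V)² / 1.17 Ω = 69.23 W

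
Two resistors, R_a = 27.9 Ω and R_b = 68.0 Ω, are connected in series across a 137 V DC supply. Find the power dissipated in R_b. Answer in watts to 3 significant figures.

139 W

The current is common to all series resistors; compute it, then apply P = I²R for the target.
R_total = 27.9 + 68.0 = 95.90 Ω
I = V / R_total = 137 / 95.90 = 1.429 A
P_R_b = I² × R_b = (1.429)² × 68.0 = 138.8 W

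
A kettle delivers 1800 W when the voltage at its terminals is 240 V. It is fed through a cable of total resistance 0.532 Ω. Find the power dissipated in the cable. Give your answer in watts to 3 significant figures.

The cable is a series resistance carrying the load current; its dissipation is I²R_line.
I = P / V = 1800 / 240 = 7.500 A through the cable.
P_line = I² R_line = (7.500)² × 0.532 = 29.93 W

29.9 W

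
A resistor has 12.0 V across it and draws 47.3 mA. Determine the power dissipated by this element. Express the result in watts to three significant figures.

0.568 W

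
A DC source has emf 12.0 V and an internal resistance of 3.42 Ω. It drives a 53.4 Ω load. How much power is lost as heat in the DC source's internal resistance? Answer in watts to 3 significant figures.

0.153 W

The source's internal resistance is just another series element carrying I; its dissipation is I²r.
I = ε / (r + R) = 12.0 / (3.42 + 53.4) = 0.2112 A
P_int = I² r = (0.2112)² × 3.42 = 0.1525 W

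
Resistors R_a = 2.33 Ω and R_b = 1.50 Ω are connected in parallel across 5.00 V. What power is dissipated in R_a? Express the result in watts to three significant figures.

10.7 W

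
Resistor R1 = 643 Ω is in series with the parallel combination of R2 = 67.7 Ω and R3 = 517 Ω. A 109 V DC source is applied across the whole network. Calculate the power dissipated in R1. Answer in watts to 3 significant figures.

Reduce the parallel pair to R_p first; the network is then a simple series string.
R_p = (67.7×517)/(67.7+517) = 59.86 Ω
R_total = 643 + 59.86 = 702.9 Ω
I = V / R_total = 109 / 702.9 = 0.1551 A
R1 is in the main series path, so its power is I²R1.
P_R1 = (0.1551)² × 643 = 15.46 W

15.5 W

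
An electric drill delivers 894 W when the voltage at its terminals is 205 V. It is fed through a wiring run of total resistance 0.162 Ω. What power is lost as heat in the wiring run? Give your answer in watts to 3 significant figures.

3.08 W

The wiring run and load are in series, so the same current flows in both; the loss is I²R_line.
I = P / V = 894 / 205 = 4.361 A through the wiring run.
P_line = I² R_line = (4.361)² × 0.162 = 3.081 W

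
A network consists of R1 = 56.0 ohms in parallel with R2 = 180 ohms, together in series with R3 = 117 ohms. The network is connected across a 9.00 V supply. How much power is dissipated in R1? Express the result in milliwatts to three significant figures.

Collapse the R1‖R2 pair into one equivalent R_p; then R_p and R3 form a series string.
R_p = (56.0×180)/(56.0+180) = 42.71 Ω
R_total = R_p + 117 = 42.71 + 117 = 159.7 Ω
I = V / R_total = 9.00 / 159.7 = 0.05635 A
Voltage across the parallel pair: V_p = I × R_p = 0.05635 × 42.71 = 2.407 V
Use P = V²/R for R1 with V = V_p.
P_R1 = (2.407)² / 56.0 = 0.1034 W

103 mW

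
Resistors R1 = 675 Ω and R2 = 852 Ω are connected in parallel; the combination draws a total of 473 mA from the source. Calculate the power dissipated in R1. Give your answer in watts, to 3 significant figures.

47.0 W

The branches share the same voltage, but only the total current is given — find V from the equivalent resistance first.
1/R_eq = 1/675 + 1/852 ⇒ R_eq = 376.6 Ω
V = I_total × R_eq = 0.4730 × 376.6 = 178.1 V
P_R1 = V² / R1 = (178.1)² / 675 = 47.01 W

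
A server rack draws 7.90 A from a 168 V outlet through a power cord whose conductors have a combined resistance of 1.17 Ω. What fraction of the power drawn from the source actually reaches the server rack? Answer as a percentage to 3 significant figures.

94.5 %

The power cord carries the full 7.90 A.
P_line = I² R_line = (7.900)² × 1.17 = 73.02 W
P_source = V I = 168 × 7.900 = 1327 W; P_load = 1254 W
η = P_load / P_source = 1254 / 1327 = 0.9450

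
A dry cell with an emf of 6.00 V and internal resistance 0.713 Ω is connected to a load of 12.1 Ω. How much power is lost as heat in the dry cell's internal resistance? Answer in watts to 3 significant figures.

The internal resistance carries the same current as the load; P_int = I²r.
I = ε / (r + R) = 6.00 / (0.713 + 12.1) = 0.4683 A
P_int = I² r = (0.4683)² × 0.713 = 0.1563 W

0.156 W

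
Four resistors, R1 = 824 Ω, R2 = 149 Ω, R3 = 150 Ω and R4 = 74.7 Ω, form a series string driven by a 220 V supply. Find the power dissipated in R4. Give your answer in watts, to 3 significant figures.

2.52 W

In a series string the same current flows through every resistor — find that current, then P = I²R for the one we want.
R_total = 824 + 149 + 150 + 74.7 = 1198 Ω
I = V / R_total = 220 / 1198 = 0.1837 A
P_R4 = I² × R4 = (0.1837)² × 74.7 = 2.520 W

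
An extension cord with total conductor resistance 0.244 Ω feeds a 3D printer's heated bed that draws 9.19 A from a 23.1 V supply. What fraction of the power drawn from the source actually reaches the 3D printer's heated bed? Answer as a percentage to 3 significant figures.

The extension cord carries the full 9.19 A.
P_line = I² R_line = (9.190)² × 0.244 = 20.61 W
P_source = V I = 23.1 × 9.190 = 212.3 W; P_load = 191.7 W
η = P_load / P_source = 191.7 / 212.3 = 0.9029

90.3 %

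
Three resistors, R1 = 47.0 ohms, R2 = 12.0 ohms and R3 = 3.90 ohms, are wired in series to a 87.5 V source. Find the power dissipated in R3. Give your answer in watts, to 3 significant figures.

7.55 W

The current is common to all series resistors; compute it, then apply P = I²R for the target.
R_total = 47.0 + 12.0 + 3.90 = 62.90 Ω
I = V / R_total = 87.5 / 62.90 = 1.391 A
P_R3 = I² × R3 = (1.391)² × 3.90 = 7.547 W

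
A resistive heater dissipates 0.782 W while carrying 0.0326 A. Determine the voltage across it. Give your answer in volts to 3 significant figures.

24.0 V

From P = V I = I²R = V²/R, with the two given quantities we get V = P / I.
V = 0.782 / 0.03260 = 23.99 V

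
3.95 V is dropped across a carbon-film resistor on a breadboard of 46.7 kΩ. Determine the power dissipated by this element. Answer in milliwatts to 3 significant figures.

0.334 mW

Voltage and resistance are given, so P = V²/R is the one-step route.
P = (3.95 V)² / 46700 Ω = 0.0003341 W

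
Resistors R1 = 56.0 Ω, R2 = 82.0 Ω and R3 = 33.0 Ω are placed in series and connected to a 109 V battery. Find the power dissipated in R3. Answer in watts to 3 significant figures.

Every series element carries the same I. Get I from the total resistance, then P = I² × R3.
R_total = 56.0 + 82.0 + 33.0 = 171.0 Ω
I = V / R_total = 109 / 171.0 = 0.6374 A
P_R3 = I² × R3 = (0.6374)² × 33.0 = 13.41 W

13.4 W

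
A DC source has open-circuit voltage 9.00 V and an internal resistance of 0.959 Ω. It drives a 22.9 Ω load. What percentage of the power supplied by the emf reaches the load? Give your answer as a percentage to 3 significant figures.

96.0 %

η = P_load/(P_load+P_int) = I²R/(I²R+I²r) = R/(R+r) — the I² cancels for series elements.
η = R / (R + r) = 22.9 / (22.9 + 0.959) = 0.9598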